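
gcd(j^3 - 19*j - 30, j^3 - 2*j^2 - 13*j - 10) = j^2 - 3*j - 10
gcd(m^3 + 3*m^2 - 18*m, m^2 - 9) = m - 3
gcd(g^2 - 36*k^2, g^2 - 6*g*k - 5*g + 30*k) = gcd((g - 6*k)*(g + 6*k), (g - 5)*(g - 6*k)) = g - 6*k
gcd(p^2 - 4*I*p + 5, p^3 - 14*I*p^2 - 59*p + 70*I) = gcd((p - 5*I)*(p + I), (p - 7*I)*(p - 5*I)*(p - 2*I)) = p - 5*I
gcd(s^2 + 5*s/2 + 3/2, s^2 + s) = s + 1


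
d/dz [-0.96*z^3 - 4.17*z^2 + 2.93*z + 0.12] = -2.88*z^2 - 8.34*z + 2.93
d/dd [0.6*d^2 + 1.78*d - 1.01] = 1.2*d + 1.78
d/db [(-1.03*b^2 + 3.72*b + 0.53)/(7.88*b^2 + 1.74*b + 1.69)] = (-31.1058*b^2 - 11.8342*b + 5.3646)/(62.0944*b^4 + 27.4224*b^3 + 29.662*b^2 + 5.8812*b + 2.8561)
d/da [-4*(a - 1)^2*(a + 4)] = -12*a^2 - 16*a + 28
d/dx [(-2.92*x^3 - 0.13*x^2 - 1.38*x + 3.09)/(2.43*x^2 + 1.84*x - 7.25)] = (-7.0956*x^4 - 10.7456*x^3 + 66.6242*x^2 - 13.1324*x + 4.3194)/(5.9049*x^4 + 8.9424*x^3 - 31.8494*x^2 - 26.68*x + 52.5625)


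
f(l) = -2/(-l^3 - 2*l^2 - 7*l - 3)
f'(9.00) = 0.00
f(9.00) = 0.00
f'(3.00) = -0.02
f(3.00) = 0.03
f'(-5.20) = -0.01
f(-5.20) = -0.02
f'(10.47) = -0.00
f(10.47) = 0.00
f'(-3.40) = -0.04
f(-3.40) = -0.05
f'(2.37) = -0.03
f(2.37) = 0.05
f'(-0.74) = -5.12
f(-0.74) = -1.34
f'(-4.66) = -0.01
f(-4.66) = -0.02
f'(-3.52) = -0.04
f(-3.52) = -0.05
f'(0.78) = -0.23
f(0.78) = 0.20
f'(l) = -2*(3*l^2 + 4*l + 7)/(-l^3 - 2*l^2 - 7*l - 3)^2 = 2*(-3*l^2 - 4*l - 7)/(l^3 + 2*l^2 + 7*l + 3)^2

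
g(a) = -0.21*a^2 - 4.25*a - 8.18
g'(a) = -0.42*a - 4.25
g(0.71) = -11.30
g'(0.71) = -4.55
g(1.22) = -13.68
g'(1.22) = -4.76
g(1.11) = -13.16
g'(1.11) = -4.72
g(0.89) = -12.13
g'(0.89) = -4.62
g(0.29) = -9.43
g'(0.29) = -4.37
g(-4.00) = 5.46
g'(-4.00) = -2.57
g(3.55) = -25.91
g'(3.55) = -5.74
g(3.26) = -24.27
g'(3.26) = -5.62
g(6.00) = -41.24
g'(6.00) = -6.77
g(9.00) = -63.44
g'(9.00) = -8.03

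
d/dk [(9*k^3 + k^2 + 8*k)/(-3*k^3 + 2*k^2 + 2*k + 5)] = (21*k^4 + 84*k^3 + 121*k^2 + 10*k + 40)/(9*k^6 - 12*k^5 - 8*k^4 - 22*k^3 + 24*k^2 + 20*k + 25)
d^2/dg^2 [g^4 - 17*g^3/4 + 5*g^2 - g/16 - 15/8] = 12*g^2 - 51*g/2 + 10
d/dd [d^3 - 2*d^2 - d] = 3*d^2 - 4*d - 1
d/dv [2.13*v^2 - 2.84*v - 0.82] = 4.26*v - 2.84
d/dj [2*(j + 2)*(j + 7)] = 4*j + 18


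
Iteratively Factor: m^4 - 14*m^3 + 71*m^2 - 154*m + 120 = (m - 3)*(m^3 - 11*m^2 + 38*m - 40) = (m - 4)*(m - 3)*(m^2 - 7*m + 10) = (m - 5)*(m - 4)*(m - 3)*(m - 2)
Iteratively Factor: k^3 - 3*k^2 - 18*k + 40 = (k + 4)*(k^2 - 7*k + 10) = (k - 2)*(k + 4)*(k - 5)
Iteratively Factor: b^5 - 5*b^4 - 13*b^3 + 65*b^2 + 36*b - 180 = (b + 2)*(b^4 - 7*b^3 + b^2 + 63*b - 90) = (b - 3)*(b + 2)*(b^3 - 4*b^2 - 11*b + 30) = (b - 3)*(b - 2)*(b + 2)*(b^2 - 2*b - 15) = (b - 5)*(b - 3)*(b - 2)*(b + 2)*(b + 3)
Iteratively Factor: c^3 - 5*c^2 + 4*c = (c - 1)*(c^2 - 4*c) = (c - 4)*(c - 1)*(c)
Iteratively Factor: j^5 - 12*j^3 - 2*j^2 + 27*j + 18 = (j - 3)*(j^4 + 3*j^3 - 3*j^2 - 11*j - 6) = (j - 3)*(j - 2)*(j^3 + 5*j^2 + 7*j + 3) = (j - 3)*(j - 2)*(j + 3)*(j^2 + 2*j + 1) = (j - 3)*(j - 2)*(j + 1)*(j + 3)*(j + 1)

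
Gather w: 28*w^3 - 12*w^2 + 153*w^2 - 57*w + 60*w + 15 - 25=28*w^3 + 141*w^2 + 3*w - 10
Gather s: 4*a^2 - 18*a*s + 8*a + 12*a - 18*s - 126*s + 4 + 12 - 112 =4*a^2 + 20*a + s*(-18*a - 144) - 96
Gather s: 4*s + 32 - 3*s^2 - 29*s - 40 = -3*s^2 - 25*s - 8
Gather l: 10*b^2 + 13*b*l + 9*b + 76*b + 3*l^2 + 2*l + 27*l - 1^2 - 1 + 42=10*b^2 + 85*b + 3*l^2 + l*(13*b + 29) + 40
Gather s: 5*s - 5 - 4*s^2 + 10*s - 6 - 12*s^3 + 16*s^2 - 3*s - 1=-12*s^3 + 12*s^2 + 12*s - 12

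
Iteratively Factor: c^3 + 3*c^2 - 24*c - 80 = (c + 4)*(c^2 - c - 20) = (c - 5)*(c + 4)*(c + 4)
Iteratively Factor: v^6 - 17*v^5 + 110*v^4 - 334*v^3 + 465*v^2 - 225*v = (v - 5)*(v^5 - 12*v^4 + 50*v^3 - 84*v^2 + 45*v) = (v - 5)^2*(v^4 - 7*v^3 + 15*v^2 - 9*v) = (v - 5)^2*(v - 3)*(v^3 - 4*v^2 + 3*v) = v*(v - 5)^2*(v - 3)*(v^2 - 4*v + 3) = v*(v - 5)^2*(v - 3)^2*(v - 1)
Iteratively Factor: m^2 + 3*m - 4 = (m + 4)*(m - 1)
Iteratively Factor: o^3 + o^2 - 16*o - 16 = (o + 4)*(o^2 - 3*o - 4) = (o - 4)*(o + 4)*(o + 1)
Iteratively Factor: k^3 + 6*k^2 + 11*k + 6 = (k + 2)*(k^2 + 4*k + 3) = (k + 1)*(k + 2)*(k + 3)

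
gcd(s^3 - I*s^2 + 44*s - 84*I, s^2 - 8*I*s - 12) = s^2 - 8*I*s - 12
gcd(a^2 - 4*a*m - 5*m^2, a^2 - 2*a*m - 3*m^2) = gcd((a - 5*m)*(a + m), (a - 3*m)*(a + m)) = a + m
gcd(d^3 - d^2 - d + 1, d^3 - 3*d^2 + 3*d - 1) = d^2 - 2*d + 1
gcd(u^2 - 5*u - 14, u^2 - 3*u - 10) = u + 2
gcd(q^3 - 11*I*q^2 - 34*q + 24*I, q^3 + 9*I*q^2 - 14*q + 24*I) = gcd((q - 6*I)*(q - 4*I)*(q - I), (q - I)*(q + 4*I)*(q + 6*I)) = q - I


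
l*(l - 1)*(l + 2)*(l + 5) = l^4 + 6*l^3 + 3*l^2 - 10*l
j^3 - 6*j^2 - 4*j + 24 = (j - 6)*(j - 2)*(j + 2)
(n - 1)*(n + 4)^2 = n^3 + 7*n^2 + 8*n - 16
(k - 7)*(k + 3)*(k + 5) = k^3 + k^2 - 41*k - 105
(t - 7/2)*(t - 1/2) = t^2 - 4*t + 7/4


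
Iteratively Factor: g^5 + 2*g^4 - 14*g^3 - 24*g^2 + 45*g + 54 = (g + 1)*(g^4 + g^3 - 15*g^2 - 9*g + 54) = (g - 3)*(g + 1)*(g^3 + 4*g^2 - 3*g - 18) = (g - 3)*(g - 2)*(g + 1)*(g^2 + 6*g + 9) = (g - 3)*(g - 2)*(g + 1)*(g + 3)*(g + 3)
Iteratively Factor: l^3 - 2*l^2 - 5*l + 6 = (l - 3)*(l^2 + l - 2) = (l - 3)*(l + 2)*(l - 1)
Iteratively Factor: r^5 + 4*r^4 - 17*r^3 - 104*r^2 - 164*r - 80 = (r - 5)*(r^4 + 9*r^3 + 28*r^2 + 36*r + 16) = (r - 5)*(r + 1)*(r^3 + 8*r^2 + 20*r + 16) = (r - 5)*(r + 1)*(r + 2)*(r^2 + 6*r + 8) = (r - 5)*(r + 1)*(r + 2)*(r + 4)*(r + 2)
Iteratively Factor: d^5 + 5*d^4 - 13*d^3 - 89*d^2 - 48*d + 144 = (d + 3)*(d^4 + 2*d^3 - 19*d^2 - 32*d + 48) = (d + 3)^2*(d^3 - d^2 - 16*d + 16) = (d + 3)^2*(d + 4)*(d^2 - 5*d + 4) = (d - 1)*(d + 3)^2*(d + 4)*(d - 4)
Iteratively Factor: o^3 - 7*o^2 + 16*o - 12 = (o - 3)*(o^2 - 4*o + 4) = (o - 3)*(o - 2)*(o - 2)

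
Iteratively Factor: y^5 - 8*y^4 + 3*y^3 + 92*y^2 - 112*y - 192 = (y - 4)*(y^4 - 4*y^3 - 13*y^2 + 40*y + 48) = (y - 4)^2*(y^3 - 13*y - 12) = (y - 4)^3*(y^2 + 4*y + 3) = (y - 4)^3*(y + 3)*(y + 1)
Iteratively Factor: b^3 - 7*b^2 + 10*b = (b - 5)*(b^2 - 2*b) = (b - 5)*(b - 2)*(b)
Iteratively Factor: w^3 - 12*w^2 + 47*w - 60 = (w - 4)*(w^2 - 8*w + 15) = (w - 4)*(w - 3)*(w - 5)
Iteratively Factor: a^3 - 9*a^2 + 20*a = (a - 4)*(a^2 - 5*a) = (a - 5)*(a - 4)*(a)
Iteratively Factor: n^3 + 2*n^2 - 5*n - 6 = (n - 2)*(n^2 + 4*n + 3) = (n - 2)*(n + 1)*(n + 3)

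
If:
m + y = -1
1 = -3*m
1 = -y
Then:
No Solution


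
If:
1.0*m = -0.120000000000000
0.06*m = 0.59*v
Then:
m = -0.12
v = -0.01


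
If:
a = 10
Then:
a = 10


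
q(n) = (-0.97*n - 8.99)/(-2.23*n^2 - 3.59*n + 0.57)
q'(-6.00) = 0.04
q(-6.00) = 0.05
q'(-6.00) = 0.04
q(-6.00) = 0.05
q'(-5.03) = 0.08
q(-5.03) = 0.11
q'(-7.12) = 0.02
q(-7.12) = 0.02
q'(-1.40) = 12.70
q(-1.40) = -6.23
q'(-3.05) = 0.81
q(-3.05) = 0.65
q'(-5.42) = 0.06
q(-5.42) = 0.08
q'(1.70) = -0.75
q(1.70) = 0.89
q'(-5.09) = 0.08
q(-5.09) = 0.10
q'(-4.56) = 0.12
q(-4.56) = 0.16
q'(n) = (-0.97*n - 8.99)*(4.46*n + 3.59)/(-2.23*n^2 - 3.59*n + 0.57)^2 - 0.97/(-2.23*n^2 - 3.59*n + 0.57)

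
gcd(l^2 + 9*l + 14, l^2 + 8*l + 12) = l + 2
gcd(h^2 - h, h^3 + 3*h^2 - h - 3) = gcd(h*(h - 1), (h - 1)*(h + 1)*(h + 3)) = h - 1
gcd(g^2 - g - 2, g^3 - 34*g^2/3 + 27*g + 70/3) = 1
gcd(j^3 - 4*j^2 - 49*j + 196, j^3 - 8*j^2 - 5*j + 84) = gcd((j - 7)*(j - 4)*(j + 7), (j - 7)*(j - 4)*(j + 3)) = j^2 - 11*j + 28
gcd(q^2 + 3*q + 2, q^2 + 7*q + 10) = q + 2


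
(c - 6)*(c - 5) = c^2 - 11*c + 30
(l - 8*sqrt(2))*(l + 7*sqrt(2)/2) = l^2 - 9*sqrt(2)*l/2 - 56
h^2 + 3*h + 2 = (h + 1)*(h + 2)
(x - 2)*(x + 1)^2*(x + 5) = x^4 + 5*x^3 - 3*x^2 - 17*x - 10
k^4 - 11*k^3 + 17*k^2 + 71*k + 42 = (k - 7)*(k - 6)*(k + 1)^2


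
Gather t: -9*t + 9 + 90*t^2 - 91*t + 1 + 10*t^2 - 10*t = 100*t^2 - 110*t + 10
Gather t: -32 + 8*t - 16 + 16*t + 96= 24*t + 48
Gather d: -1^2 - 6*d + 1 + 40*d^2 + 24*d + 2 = 40*d^2 + 18*d + 2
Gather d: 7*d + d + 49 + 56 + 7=8*d + 112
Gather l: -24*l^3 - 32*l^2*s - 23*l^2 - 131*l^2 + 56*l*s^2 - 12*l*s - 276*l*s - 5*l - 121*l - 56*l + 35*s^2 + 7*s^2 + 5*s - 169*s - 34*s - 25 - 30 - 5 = -24*l^3 + l^2*(-32*s - 154) + l*(56*s^2 - 288*s - 182) + 42*s^2 - 198*s - 60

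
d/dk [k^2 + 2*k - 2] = 2*k + 2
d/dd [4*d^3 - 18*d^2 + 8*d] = 12*d^2 - 36*d + 8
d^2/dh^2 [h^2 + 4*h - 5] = 2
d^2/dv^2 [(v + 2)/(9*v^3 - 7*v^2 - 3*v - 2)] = 2*(-(v + 2)*(-27*v^2 + 14*v + 3)^2 + (-27*v^2 + 14*v - (v + 2)*(27*v - 7) + 3)*(-9*v^3 + 7*v^2 + 3*v + 2))/(-9*v^3 + 7*v^2 + 3*v + 2)^3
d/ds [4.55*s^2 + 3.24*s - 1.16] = 9.1*s + 3.24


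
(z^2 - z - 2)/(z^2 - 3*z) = (z^2 - z - 2)/(z*(z - 3))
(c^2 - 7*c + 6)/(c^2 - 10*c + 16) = (c^2 - 7*c + 6)/(c^2 - 10*c + 16)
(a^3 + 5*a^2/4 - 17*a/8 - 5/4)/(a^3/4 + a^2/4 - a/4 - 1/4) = (4*a^3 + 5*a^2 - 17*a/2 - 5)/(a^3 + a^2 - a - 1)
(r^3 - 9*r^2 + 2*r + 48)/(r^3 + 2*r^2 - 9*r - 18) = (r - 8)/(r + 3)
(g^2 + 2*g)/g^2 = (g + 2)/g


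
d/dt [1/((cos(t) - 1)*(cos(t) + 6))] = (2*cos(t) + 5)*sin(t)/((cos(t) - 1)^2*(cos(t) + 6)^2)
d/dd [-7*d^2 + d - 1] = 1 - 14*d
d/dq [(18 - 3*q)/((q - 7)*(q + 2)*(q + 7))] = 6*(q^3 - 8*q^2 - 12*q + 196)/(q^6 + 4*q^5 - 94*q^4 - 392*q^3 + 2009*q^2 + 9604*q + 9604)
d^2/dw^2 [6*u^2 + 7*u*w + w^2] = 2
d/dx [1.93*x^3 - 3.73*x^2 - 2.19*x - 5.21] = 5.79*x^2 - 7.46*x - 2.19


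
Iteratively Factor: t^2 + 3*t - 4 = (t + 4)*(t - 1)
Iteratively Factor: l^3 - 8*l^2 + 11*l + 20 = (l - 5)*(l^2 - 3*l - 4) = (l - 5)*(l - 4)*(l + 1)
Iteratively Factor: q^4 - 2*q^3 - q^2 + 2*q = (q - 1)*(q^3 - q^2 - 2*q) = (q - 2)*(q - 1)*(q^2 + q) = (q - 2)*(q - 1)*(q + 1)*(q)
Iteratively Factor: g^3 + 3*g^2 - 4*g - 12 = (g - 2)*(g^2 + 5*g + 6) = (g - 2)*(g + 3)*(g + 2)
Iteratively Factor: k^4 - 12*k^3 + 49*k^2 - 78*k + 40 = (k - 4)*(k^3 - 8*k^2 + 17*k - 10) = (k - 5)*(k - 4)*(k^2 - 3*k + 2) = (k - 5)*(k - 4)*(k - 1)*(k - 2)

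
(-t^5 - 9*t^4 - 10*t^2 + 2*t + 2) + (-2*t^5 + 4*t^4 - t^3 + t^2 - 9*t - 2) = -3*t^5 - 5*t^4 - t^3 - 9*t^2 - 7*t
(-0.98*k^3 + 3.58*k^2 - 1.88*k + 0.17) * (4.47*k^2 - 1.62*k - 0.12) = -4.3806*k^5 + 17.5902*k^4 - 14.0856*k^3 + 3.3759*k^2 - 0.0498000000000001*k - 0.0204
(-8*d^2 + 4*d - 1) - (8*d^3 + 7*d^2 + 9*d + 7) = -8*d^3 - 15*d^2 - 5*d - 8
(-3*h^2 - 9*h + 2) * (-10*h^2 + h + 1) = 30*h^4 + 87*h^3 - 32*h^2 - 7*h + 2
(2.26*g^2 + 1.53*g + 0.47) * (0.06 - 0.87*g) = -1.9662*g^3 - 1.1955*g^2 - 0.3171*g + 0.0282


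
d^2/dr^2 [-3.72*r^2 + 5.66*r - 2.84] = -7.44000000000000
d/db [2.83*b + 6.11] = 2.83000000000000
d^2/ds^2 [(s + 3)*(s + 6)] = 2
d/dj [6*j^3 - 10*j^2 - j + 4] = 18*j^2 - 20*j - 1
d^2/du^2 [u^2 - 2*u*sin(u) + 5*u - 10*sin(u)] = 2*u*sin(u) + 10*sin(u) - 4*cos(u) + 2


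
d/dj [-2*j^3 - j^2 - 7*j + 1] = -6*j^2 - 2*j - 7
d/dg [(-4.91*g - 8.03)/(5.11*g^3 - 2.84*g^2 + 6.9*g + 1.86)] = (50.1802*g^3 + 109.1555*g^2 - 45.6104*g + 46.2744)/(26.1121*g^6 - 29.0248*g^5 + 78.5836*g^4 - 20.1828*g^3 + 37.0452*g^2 + 25.668*g + 3.4596)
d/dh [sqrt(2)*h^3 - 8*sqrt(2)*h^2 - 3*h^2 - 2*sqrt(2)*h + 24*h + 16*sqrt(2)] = 3*sqrt(2)*h^2 - 16*sqrt(2)*h - 6*h - 2*sqrt(2) + 24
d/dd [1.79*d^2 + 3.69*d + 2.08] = 3.58*d + 3.69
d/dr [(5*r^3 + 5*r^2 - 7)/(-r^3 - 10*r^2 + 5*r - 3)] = (-45*r^4 + 50*r^3 - 41*r^2 - 170*r + 35)/(r^6 + 20*r^5 + 90*r^4 - 94*r^3 + 85*r^2 - 30*r + 9)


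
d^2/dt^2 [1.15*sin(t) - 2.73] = -1.15*sin(t)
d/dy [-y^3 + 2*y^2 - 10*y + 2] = -3*y^2 + 4*y - 10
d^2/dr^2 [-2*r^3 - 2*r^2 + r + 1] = -12*r - 4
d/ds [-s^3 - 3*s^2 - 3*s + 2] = -3*s^2 - 6*s - 3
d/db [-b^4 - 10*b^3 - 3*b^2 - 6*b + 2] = -4*b^3 - 30*b^2 - 6*b - 6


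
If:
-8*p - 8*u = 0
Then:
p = -u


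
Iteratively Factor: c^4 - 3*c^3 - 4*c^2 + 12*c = (c + 2)*(c^3 - 5*c^2 + 6*c) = c*(c + 2)*(c^2 - 5*c + 6) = c*(c - 3)*(c + 2)*(c - 2)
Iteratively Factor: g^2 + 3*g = (g)*(g + 3)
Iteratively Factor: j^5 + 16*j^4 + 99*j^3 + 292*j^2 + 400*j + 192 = (j + 4)*(j^4 + 12*j^3 + 51*j^2 + 88*j + 48) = (j + 4)^2*(j^3 + 8*j^2 + 19*j + 12) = (j + 3)*(j + 4)^2*(j^2 + 5*j + 4) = (j + 1)*(j + 3)*(j + 4)^2*(j + 4)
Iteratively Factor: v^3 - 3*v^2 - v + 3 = (v - 3)*(v^2 - 1) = (v - 3)*(v + 1)*(v - 1)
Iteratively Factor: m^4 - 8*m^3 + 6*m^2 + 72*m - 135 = (m - 3)*(m^3 - 5*m^2 - 9*m + 45) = (m - 3)^2*(m^2 - 2*m - 15) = (m - 5)*(m - 3)^2*(m + 3)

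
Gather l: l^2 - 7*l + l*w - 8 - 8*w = l^2 + l*(w - 7) - 8*w - 8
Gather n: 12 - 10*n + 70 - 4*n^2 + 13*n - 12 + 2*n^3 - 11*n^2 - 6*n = 2*n^3 - 15*n^2 - 3*n + 70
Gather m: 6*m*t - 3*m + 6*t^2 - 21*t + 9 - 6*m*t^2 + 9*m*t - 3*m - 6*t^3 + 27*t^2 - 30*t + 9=m*(-6*t^2 + 15*t - 6) - 6*t^3 + 33*t^2 - 51*t + 18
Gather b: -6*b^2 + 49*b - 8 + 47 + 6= -6*b^2 + 49*b + 45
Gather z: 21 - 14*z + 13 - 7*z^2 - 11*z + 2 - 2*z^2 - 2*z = -9*z^2 - 27*z + 36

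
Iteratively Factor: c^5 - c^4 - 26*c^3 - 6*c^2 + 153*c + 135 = (c + 3)*(c^4 - 4*c^3 - 14*c^2 + 36*c + 45) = (c - 5)*(c + 3)*(c^3 + c^2 - 9*c - 9) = (c - 5)*(c + 1)*(c + 3)*(c^2 - 9) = (c - 5)*(c - 3)*(c + 1)*(c + 3)*(c + 3)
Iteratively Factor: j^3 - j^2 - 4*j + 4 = (j - 2)*(j^2 + j - 2) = (j - 2)*(j + 2)*(j - 1)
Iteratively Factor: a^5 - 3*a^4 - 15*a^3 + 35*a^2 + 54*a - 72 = (a - 4)*(a^4 + a^3 - 11*a^2 - 9*a + 18) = (a - 4)*(a + 3)*(a^3 - 2*a^2 - 5*a + 6) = (a - 4)*(a - 1)*(a + 3)*(a^2 - a - 6) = (a - 4)*(a - 3)*(a - 1)*(a + 3)*(a + 2)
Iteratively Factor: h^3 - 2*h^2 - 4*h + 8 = (h - 2)*(h^2 - 4) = (h - 2)^2*(h + 2)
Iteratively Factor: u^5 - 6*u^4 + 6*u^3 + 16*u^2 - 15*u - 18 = (u - 2)*(u^4 - 4*u^3 - 2*u^2 + 12*u + 9) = (u - 2)*(u + 1)*(u^3 - 5*u^2 + 3*u + 9) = (u - 3)*(u - 2)*(u + 1)*(u^2 - 2*u - 3) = (u - 3)*(u - 2)*(u + 1)^2*(u - 3)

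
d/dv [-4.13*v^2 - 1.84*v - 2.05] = -8.26*v - 1.84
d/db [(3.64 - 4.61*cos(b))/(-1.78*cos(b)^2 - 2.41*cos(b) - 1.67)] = (8.2058*cos(b)^2 - 12.9584*cos(b) - 16.4711)*sin(b)/(3.1684*cos(b)^4 + 8.5796*cos(b)^3 + 11.7533*cos(b)^2 + 8.0494*cos(b) + 2.7889)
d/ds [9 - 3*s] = -3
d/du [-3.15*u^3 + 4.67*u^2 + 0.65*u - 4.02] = -9.45*u^2 + 9.34*u + 0.65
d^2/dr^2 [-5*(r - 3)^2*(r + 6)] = -30*r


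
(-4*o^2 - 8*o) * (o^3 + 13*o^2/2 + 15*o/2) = -4*o^5 - 34*o^4 - 82*o^3 - 60*o^2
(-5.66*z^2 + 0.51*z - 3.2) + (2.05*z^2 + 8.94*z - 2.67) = -3.61*z^2 + 9.45*z - 5.87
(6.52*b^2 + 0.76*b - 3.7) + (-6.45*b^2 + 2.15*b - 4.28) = 0.0699999999999994*b^2 + 2.91*b - 7.98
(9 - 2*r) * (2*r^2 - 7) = -4*r^3 + 18*r^2 + 14*r - 63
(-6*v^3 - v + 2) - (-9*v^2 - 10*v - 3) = -6*v^3 + 9*v^2 + 9*v + 5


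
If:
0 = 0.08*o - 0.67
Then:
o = 8.38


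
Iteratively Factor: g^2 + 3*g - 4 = (g - 1)*(g + 4)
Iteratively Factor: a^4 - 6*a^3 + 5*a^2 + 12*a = (a)*(a^3 - 6*a^2 + 5*a + 12) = a*(a + 1)*(a^2 - 7*a + 12) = a*(a - 3)*(a + 1)*(a - 4)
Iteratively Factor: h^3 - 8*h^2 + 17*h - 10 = (h - 1)*(h^2 - 7*h + 10) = (h - 2)*(h - 1)*(h - 5)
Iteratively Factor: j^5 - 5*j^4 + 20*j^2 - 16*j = (j - 1)*(j^4 - 4*j^3 - 4*j^2 + 16*j) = j*(j - 1)*(j^3 - 4*j^2 - 4*j + 16) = j*(j - 1)*(j + 2)*(j^2 - 6*j + 8) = j*(j - 4)*(j - 1)*(j + 2)*(j - 2)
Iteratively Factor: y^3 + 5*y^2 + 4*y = (y)*(y^2 + 5*y + 4) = y*(y + 1)*(y + 4)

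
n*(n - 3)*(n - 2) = n^3 - 5*n^2 + 6*n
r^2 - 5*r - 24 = (r - 8)*(r + 3)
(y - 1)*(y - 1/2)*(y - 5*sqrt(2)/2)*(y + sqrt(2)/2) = y^4 - 2*sqrt(2)*y^3 - 3*y^3/2 - 2*y^2 + 3*sqrt(2)*y^2 - sqrt(2)*y + 15*y/4 - 5/4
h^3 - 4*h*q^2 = h*(h - 2*q)*(h + 2*q)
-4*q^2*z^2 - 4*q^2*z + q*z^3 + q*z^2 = z*(-4*q + z)*(q*z + q)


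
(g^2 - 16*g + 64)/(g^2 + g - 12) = (g^2 - 16*g + 64)/(g^2 + g - 12)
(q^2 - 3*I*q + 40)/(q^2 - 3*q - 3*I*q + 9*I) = (q^2 - 3*I*q + 40)/(q^2 - 3*q - 3*I*q + 9*I)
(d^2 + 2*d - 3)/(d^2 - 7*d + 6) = (d + 3)/(d - 6)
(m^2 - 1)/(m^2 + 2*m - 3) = (m + 1)/(m + 3)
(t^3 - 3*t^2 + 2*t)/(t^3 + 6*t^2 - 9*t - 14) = t*(t - 1)/(t^2 + 8*t + 7)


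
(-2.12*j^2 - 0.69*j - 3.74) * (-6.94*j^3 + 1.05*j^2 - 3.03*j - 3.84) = 14.7128*j^5 + 2.5626*j^4 + 31.6547*j^3 + 6.3045*j^2 + 13.9818*j + 14.3616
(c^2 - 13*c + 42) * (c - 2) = c^3 - 15*c^2 + 68*c - 84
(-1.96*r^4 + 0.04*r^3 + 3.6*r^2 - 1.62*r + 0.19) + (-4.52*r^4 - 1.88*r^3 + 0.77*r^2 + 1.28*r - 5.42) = -6.48*r^4 - 1.84*r^3 + 4.37*r^2 - 0.34*r - 5.23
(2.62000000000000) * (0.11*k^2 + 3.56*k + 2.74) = 0.2882*k^2 + 9.3272*k + 7.1788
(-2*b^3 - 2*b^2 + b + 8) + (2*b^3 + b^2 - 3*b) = -b^2 - 2*b + 8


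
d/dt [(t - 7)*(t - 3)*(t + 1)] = 3*t^2 - 18*t + 11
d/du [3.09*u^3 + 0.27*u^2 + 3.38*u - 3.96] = 9.27*u^2 + 0.54*u + 3.38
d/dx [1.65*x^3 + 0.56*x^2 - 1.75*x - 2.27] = 4.95*x^2 + 1.12*x - 1.75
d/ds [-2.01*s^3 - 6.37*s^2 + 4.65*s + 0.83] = -6.03*s^2 - 12.74*s + 4.65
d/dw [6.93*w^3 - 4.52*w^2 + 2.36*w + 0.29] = 20.79*w^2 - 9.04*w + 2.36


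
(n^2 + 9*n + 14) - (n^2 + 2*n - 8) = 7*n + 22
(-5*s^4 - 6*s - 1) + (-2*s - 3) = -5*s^4 - 8*s - 4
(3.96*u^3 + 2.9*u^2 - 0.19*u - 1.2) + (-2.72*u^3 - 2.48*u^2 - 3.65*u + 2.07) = 1.24*u^3 + 0.42*u^2 - 3.84*u + 0.87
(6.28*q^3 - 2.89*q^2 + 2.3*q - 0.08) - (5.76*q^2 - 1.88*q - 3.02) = 6.28*q^3 - 8.65*q^2 + 4.18*q + 2.94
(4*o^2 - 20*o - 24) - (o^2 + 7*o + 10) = 3*o^2 - 27*o - 34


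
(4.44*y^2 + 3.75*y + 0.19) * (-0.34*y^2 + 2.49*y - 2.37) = -1.5096*y^4 + 9.7806*y^3 - 1.2499*y^2 - 8.4144*y - 0.4503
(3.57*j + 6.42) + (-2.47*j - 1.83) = 1.1*j + 4.59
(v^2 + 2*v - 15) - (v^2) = 2*v - 15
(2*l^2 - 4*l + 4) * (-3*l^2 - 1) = -6*l^4 + 12*l^3 - 14*l^2 + 4*l - 4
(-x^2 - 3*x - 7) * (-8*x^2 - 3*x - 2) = 8*x^4 + 27*x^3 + 67*x^2 + 27*x + 14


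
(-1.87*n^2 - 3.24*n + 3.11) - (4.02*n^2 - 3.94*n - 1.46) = -5.89*n^2 + 0.7*n + 4.57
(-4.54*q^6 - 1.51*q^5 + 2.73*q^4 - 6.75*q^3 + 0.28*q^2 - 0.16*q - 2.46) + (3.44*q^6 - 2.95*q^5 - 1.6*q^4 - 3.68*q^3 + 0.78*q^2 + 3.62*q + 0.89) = -1.1*q^6 - 4.46*q^5 + 1.13*q^4 - 10.43*q^3 + 1.06*q^2 + 3.46*q - 1.57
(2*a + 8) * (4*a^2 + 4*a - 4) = 8*a^3 + 40*a^2 + 24*a - 32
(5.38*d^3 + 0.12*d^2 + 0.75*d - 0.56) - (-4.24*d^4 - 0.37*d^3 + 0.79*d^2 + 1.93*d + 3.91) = 4.24*d^4 + 5.75*d^3 - 0.67*d^2 - 1.18*d - 4.47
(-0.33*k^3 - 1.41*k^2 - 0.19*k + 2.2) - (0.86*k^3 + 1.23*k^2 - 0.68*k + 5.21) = -1.19*k^3 - 2.64*k^2 + 0.49*k - 3.01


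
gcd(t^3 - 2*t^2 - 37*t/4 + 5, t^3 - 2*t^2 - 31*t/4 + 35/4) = t + 5/2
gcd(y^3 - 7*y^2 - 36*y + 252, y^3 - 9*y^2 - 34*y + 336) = y^2 - y - 42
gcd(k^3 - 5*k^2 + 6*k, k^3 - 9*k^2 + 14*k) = k^2 - 2*k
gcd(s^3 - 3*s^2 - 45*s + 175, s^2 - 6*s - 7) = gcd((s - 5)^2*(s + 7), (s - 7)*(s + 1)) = 1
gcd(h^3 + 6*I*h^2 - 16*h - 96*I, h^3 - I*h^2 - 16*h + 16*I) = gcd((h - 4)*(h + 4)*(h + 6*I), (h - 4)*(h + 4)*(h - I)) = h^2 - 16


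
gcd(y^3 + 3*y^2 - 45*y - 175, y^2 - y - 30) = y + 5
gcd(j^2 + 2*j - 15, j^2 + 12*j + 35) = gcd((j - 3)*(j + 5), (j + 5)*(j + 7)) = j + 5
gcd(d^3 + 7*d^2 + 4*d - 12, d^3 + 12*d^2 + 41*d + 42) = d + 2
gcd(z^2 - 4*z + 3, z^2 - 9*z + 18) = z - 3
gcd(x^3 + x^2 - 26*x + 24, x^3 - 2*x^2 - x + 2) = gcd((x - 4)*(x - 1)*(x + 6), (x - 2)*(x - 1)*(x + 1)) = x - 1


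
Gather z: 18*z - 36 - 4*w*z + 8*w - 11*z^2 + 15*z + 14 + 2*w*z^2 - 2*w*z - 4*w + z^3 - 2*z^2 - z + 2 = 4*w + z^3 + z^2*(2*w - 13) + z*(32 - 6*w) - 20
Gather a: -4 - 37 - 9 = -50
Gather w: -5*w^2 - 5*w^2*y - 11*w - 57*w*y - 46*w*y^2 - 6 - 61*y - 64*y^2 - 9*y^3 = w^2*(-5*y - 5) + w*(-46*y^2 - 57*y - 11) - 9*y^3 - 64*y^2 - 61*y - 6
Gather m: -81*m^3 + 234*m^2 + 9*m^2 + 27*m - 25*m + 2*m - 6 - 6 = -81*m^3 + 243*m^2 + 4*m - 12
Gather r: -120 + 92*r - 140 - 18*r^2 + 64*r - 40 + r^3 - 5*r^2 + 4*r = r^3 - 23*r^2 + 160*r - 300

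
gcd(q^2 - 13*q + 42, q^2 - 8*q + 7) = q - 7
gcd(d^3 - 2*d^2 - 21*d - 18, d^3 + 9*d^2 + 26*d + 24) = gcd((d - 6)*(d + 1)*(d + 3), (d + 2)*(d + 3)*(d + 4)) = d + 3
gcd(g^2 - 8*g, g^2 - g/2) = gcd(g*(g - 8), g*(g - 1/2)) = g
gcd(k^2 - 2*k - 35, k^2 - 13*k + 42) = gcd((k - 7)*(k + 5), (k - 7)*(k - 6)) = k - 7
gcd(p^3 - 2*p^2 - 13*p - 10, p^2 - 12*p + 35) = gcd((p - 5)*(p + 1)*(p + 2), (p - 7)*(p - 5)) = p - 5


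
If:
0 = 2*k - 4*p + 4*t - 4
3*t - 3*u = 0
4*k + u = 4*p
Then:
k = 3*u/2 - 2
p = 7*u/4 - 2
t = u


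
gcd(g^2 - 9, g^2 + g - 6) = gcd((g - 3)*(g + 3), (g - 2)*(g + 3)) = g + 3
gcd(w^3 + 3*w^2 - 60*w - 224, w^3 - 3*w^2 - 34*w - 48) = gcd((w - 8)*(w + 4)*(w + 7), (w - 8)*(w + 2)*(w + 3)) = w - 8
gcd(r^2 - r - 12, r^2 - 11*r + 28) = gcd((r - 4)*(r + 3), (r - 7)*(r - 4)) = r - 4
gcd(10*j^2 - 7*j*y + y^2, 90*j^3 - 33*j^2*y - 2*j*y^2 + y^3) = -5*j + y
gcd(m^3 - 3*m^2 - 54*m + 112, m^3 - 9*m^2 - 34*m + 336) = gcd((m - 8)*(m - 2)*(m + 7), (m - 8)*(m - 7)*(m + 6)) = m - 8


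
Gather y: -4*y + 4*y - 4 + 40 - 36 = 0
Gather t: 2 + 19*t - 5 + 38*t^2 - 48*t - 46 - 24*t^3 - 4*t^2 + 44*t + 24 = -24*t^3 + 34*t^2 + 15*t - 25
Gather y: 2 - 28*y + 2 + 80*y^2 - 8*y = 80*y^2 - 36*y + 4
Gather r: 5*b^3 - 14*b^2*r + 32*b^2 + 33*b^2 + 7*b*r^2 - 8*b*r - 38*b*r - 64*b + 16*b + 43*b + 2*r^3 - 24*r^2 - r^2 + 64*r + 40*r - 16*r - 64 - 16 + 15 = 5*b^3 + 65*b^2 - 5*b + 2*r^3 + r^2*(7*b - 25) + r*(-14*b^2 - 46*b + 88) - 65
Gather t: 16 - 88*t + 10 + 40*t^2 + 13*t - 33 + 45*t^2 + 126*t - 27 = 85*t^2 + 51*t - 34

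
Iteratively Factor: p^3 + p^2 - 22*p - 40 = (p + 2)*(p^2 - p - 20) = (p + 2)*(p + 4)*(p - 5)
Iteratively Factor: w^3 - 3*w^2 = (w)*(w^2 - 3*w) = w^2*(w - 3)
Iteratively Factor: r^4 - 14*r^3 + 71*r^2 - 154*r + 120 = (r - 3)*(r^3 - 11*r^2 + 38*r - 40) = (r - 4)*(r - 3)*(r^2 - 7*r + 10) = (r - 4)*(r - 3)*(r - 2)*(r - 5)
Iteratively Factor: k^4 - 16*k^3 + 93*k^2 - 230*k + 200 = (k - 2)*(k^3 - 14*k^2 + 65*k - 100) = (k - 5)*(k - 2)*(k^2 - 9*k + 20) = (k - 5)*(k - 4)*(k - 2)*(k - 5)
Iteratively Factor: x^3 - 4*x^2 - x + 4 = (x + 1)*(x^2 - 5*x + 4) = (x - 4)*(x + 1)*(x - 1)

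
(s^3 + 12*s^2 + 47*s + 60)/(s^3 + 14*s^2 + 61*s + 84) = (s + 5)/(s + 7)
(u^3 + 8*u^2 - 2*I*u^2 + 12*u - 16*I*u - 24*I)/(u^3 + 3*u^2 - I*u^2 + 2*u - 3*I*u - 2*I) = (u^2 + 2*u*(3 - I) - 12*I)/(u^2 + u*(1 - I) - I)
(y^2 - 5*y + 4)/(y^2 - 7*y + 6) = (y - 4)/(y - 6)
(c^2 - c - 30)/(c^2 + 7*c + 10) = (c - 6)/(c + 2)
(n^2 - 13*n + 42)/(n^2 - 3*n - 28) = (n - 6)/(n + 4)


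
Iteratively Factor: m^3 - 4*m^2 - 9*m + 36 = (m - 3)*(m^2 - m - 12) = (m - 3)*(m + 3)*(m - 4)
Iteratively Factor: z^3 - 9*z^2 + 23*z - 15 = (z - 1)*(z^2 - 8*z + 15) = (z - 3)*(z - 1)*(z - 5)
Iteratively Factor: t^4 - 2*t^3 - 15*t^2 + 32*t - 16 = (t - 1)*(t^3 - t^2 - 16*t + 16) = (t - 1)^2*(t^2 - 16) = (t - 1)^2*(t + 4)*(t - 4)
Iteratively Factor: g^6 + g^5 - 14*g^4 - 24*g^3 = (g)*(g^5 + g^4 - 14*g^3 - 24*g^2) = g^2*(g^4 + g^3 - 14*g^2 - 24*g) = g^3*(g^3 + g^2 - 14*g - 24) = g^3*(g - 4)*(g^2 + 5*g + 6) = g^3*(g - 4)*(g + 3)*(g + 2)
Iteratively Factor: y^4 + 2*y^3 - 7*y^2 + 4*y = (y - 1)*(y^3 + 3*y^2 - 4*y) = (y - 1)^2*(y^2 + 4*y) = y*(y - 1)^2*(y + 4)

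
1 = 1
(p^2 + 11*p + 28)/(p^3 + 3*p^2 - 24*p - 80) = (p + 7)/(p^2 - p - 20)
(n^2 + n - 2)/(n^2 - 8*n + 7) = (n + 2)/(n - 7)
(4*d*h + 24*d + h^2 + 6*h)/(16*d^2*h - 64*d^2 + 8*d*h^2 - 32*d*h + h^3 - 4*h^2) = (h + 6)/(4*d*h - 16*d + h^2 - 4*h)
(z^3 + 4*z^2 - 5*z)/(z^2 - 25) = z*(z - 1)/(z - 5)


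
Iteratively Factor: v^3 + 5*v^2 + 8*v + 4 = (v + 2)*(v^2 + 3*v + 2) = (v + 1)*(v + 2)*(v + 2)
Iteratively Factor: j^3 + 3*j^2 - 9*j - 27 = (j - 3)*(j^2 + 6*j + 9) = (j - 3)*(j + 3)*(j + 3)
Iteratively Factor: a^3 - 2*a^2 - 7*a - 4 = (a + 1)*(a^2 - 3*a - 4) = (a - 4)*(a + 1)*(a + 1)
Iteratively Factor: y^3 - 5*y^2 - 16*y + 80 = (y + 4)*(y^2 - 9*y + 20) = (y - 5)*(y + 4)*(y - 4)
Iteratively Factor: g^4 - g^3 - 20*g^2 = (g)*(g^3 - g^2 - 20*g) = g*(g + 4)*(g^2 - 5*g) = g*(g - 5)*(g + 4)*(g)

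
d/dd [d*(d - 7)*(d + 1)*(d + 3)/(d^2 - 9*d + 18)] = 2*(d^5 - 15*d^4 + 63*d^3 + 42*d^2 - 450*d - 189)/(d^4 - 18*d^3 + 117*d^2 - 324*d + 324)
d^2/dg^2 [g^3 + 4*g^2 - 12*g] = 6*g + 8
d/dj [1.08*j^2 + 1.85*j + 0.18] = 2.16*j + 1.85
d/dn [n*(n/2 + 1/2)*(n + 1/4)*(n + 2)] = 2*n^3 + 39*n^2/8 + 11*n/4 + 1/4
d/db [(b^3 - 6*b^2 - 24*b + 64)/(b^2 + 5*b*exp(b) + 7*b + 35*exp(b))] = (3*(b^2 - 4*b - 8)*(b^2 + 5*b*exp(b) + 7*b + 35*exp(b)) - (b^3 - 6*b^2 - 24*b + 64)*(5*b*exp(b) + 2*b + 40*exp(b) + 7))/(b^2 + 5*b*exp(b) + 7*b + 35*exp(b))^2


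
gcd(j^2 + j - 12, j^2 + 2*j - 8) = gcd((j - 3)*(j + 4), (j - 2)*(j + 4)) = j + 4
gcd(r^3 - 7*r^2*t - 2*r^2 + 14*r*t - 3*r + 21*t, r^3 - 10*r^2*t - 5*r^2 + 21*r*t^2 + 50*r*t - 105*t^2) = r - 7*t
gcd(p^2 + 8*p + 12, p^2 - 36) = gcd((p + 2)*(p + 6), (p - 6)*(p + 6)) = p + 6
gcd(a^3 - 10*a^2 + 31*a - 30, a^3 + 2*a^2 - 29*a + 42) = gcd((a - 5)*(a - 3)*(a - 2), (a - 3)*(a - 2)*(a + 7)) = a^2 - 5*a + 6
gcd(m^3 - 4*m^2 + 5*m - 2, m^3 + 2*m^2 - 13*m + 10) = m^2 - 3*m + 2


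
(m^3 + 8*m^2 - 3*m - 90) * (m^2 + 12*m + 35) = m^5 + 20*m^4 + 128*m^3 + 154*m^2 - 1185*m - 3150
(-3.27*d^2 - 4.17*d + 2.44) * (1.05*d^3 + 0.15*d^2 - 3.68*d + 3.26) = -3.4335*d^5 - 4.869*d^4 + 13.9701*d^3 + 5.0514*d^2 - 22.5734*d + 7.9544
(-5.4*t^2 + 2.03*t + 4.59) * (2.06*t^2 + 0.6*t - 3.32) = -11.124*t^4 + 0.9418*t^3 + 28.6014*t^2 - 3.9856*t - 15.2388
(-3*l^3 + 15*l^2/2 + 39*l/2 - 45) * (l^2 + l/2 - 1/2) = -3*l^5 + 6*l^4 + 99*l^3/4 - 39*l^2 - 129*l/4 + 45/2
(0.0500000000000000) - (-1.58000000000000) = 1.63000000000000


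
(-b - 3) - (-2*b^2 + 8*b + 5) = 2*b^2 - 9*b - 8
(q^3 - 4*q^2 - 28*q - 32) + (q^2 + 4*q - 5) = q^3 - 3*q^2 - 24*q - 37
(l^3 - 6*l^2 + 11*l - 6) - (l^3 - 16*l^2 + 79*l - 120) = 10*l^2 - 68*l + 114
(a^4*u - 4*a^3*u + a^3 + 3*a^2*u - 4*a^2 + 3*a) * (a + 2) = a^5*u - 2*a^4*u + a^4 - 5*a^3*u - 2*a^3 + 6*a^2*u - 5*a^2 + 6*a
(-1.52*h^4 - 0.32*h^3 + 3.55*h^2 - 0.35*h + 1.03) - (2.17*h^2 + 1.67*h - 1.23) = -1.52*h^4 - 0.32*h^3 + 1.38*h^2 - 2.02*h + 2.26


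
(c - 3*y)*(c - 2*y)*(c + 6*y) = c^3 + c^2*y - 24*c*y^2 + 36*y^3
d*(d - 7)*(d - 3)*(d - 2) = d^4 - 12*d^3 + 41*d^2 - 42*d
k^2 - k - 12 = (k - 4)*(k + 3)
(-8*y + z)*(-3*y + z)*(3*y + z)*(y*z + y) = 72*y^4*z + 72*y^4 - 9*y^3*z^2 - 9*y^3*z - 8*y^2*z^3 - 8*y^2*z^2 + y*z^4 + y*z^3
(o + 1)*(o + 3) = o^2 + 4*o + 3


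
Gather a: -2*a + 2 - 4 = -2*a - 2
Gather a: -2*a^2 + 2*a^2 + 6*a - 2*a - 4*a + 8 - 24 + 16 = 0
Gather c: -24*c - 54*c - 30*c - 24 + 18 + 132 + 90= 216 - 108*c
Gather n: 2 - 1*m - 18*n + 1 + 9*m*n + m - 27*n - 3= n*(9*m - 45)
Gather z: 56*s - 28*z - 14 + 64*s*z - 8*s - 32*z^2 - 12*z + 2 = 48*s - 32*z^2 + z*(64*s - 40) - 12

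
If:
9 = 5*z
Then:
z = 9/5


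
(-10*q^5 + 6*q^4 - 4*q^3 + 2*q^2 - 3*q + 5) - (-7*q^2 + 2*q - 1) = -10*q^5 + 6*q^4 - 4*q^3 + 9*q^2 - 5*q + 6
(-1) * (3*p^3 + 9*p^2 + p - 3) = -3*p^3 - 9*p^2 - p + 3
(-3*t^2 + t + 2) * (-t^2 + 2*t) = 3*t^4 - 7*t^3 + 4*t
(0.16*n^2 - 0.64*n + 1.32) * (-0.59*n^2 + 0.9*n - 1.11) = -0.0944*n^4 + 0.5216*n^3 - 1.5324*n^2 + 1.8984*n - 1.4652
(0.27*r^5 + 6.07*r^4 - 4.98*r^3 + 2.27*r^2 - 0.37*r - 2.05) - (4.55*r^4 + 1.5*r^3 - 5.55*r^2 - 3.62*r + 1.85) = 0.27*r^5 + 1.52*r^4 - 6.48*r^3 + 7.82*r^2 + 3.25*r - 3.9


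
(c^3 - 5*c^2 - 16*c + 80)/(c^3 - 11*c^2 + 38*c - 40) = (c + 4)/(c - 2)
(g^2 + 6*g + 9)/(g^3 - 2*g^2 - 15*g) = (g + 3)/(g*(g - 5))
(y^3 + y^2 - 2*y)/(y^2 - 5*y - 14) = y*(y - 1)/(y - 7)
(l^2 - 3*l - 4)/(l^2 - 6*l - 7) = (l - 4)/(l - 7)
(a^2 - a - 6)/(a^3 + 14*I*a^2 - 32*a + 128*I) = (a^2 - a - 6)/(a^3 + 14*I*a^2 - 32*a + 128*I)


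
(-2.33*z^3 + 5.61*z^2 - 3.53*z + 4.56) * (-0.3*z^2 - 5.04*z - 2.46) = 0.699*z^5 + 10.0602*z^4 - 21.4836*z^3 + 2.6226*z^2 - 14.2986*z - 11.2176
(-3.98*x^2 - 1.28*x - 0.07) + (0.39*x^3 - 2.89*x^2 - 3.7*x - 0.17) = 0.39*x^3 - 6.87*x^2 - 4.98*x - 0.24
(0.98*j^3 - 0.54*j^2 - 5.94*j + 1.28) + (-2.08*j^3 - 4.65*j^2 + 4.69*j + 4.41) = -1.1*j^3 - 5.19*j^2 - 1.25*j + 5.69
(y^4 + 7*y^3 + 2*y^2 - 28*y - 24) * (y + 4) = y^5 + 11*y^4 + 30*y^3 - 20*y^2 - 136*y - 96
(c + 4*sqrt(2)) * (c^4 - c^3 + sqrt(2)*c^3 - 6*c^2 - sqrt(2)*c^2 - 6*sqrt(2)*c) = c^5 - c^4 + 5*sqrt(2)*c^4 - 5*sqrt(2)*c^3 + 2*c^3 - 30*sqrt(2)*c^2 - 8*c^2 - 48*c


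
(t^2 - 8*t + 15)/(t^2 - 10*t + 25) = (t - 3)/(t - 5)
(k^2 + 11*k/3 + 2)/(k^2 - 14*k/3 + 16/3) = (3*k^2 + 11*k + 6)/(3*k^2 - 14*k + 16)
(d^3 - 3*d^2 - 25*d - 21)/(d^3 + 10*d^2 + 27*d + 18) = (d - 7)/(d + 6)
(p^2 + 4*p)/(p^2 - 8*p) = (p + 4)/(p - 8)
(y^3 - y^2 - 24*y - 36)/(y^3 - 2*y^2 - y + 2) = (y^3 - y^2 - 24*y - 36)/(y^3 - 2*y^2 - y + 2)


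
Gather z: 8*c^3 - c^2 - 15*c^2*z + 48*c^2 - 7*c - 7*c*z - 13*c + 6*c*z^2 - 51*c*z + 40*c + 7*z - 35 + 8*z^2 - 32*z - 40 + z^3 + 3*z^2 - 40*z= 8*c^3 + 47*c^2 + 20*c + z^3 + z^2*(6*c + 11) + z*(-15*c^2 - 58*c - 65) - 75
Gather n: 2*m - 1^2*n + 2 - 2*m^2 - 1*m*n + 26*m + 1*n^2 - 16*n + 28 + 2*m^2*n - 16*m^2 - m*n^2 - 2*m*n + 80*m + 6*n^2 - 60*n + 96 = -18*m^2 + 108*m + n^2*(7 - m) + n*(2*m^2 - 3*m - 77) + 126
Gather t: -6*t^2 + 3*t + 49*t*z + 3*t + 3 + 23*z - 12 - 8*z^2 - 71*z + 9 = -6*t^2 + t*(49*z + 6) - 8*z^2 - 48*z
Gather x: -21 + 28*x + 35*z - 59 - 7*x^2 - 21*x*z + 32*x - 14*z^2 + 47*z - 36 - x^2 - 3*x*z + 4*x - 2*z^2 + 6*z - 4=-8*x^2 + x*(64 - 24*z) - 16*z^2 + 88*z - 120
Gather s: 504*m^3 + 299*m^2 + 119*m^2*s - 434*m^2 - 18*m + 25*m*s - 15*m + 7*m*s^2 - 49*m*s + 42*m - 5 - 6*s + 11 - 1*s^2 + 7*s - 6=504*m^3 - 135*m^2 + 9*m + s^2*(7*m - 1) + s*(119*m^2 - 24*m + 1)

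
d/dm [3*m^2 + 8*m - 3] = 6*m + 8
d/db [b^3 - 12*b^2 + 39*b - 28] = 3*b^2 - 24*b + 39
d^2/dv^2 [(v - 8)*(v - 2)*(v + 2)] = 6*v - 16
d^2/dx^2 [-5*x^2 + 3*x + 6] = -10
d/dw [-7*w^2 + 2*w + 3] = 2 - 14*w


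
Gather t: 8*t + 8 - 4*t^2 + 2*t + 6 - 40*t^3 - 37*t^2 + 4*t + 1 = -40*t^3 - 41*t^2 + 14*t + 15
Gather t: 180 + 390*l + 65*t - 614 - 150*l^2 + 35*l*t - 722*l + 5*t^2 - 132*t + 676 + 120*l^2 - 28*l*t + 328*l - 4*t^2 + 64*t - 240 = -30*l^2 - 4*l + t^2 + t*(7*l - 3) + 2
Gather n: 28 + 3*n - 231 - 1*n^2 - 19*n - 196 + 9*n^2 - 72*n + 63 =8*n^2 - 88*n - 336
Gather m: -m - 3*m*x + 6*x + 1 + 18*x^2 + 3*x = m*(-3*x - 1) + 18*x^2 + 9*x + 1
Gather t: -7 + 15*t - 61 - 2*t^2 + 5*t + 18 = -2*t^2 + 20*t - 50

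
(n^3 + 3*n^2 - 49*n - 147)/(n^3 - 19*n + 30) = (n^3 + 3*n^2 - 49*n - 147)/(n^3 - 19*n + 30)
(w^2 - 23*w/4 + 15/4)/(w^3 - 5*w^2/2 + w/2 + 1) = (4*w^2 - 23*w + 15)/(2*(2*w^3 - 5*w^2 + w + 2))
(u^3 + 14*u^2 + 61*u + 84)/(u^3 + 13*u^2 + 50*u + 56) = (u + 3)/(u + 2)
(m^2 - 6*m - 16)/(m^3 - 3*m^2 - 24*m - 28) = (m - 8)/(m^2 - 5*m - 14)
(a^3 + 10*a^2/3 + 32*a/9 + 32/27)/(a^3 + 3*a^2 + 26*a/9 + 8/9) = (a + 4/3)/(a + 1)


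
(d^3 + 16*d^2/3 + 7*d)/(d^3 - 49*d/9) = 3*(d + 3)/(3*d - 7)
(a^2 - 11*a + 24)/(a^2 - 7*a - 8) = (a - 3)/(a + 1)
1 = 1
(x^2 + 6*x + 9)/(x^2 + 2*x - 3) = (x + 3)/(x - 1)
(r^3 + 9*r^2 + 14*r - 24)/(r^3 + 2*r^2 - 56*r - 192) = (r - 1)/(r - 8)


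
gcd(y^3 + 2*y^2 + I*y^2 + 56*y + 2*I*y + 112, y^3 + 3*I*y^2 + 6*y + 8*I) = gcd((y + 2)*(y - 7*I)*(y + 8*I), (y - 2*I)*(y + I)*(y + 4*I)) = 1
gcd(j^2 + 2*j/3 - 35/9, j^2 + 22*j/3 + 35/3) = j + 7/3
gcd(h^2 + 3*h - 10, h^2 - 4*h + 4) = h - 2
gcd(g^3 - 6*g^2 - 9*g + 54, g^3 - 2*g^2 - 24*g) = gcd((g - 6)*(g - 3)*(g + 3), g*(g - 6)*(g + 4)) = g - 6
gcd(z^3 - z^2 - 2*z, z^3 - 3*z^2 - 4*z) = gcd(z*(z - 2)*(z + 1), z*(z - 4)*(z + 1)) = z^2 + z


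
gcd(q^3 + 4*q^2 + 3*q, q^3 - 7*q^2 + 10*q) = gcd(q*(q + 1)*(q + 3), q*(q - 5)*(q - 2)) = q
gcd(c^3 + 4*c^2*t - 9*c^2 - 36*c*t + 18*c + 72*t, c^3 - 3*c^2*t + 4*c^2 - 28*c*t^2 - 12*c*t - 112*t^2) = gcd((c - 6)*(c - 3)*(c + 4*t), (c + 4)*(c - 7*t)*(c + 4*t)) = c + 4*t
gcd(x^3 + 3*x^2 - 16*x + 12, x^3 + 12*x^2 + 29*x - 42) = x^2 + 5*x - 6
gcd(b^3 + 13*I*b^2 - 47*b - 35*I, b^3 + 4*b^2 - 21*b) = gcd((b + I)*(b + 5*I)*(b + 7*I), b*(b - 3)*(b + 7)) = 1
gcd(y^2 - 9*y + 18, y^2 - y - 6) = y - 3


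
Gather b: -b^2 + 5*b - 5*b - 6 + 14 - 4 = 4 - b^2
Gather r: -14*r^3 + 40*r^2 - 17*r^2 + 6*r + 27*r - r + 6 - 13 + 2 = -14*r^3 + 23*r^2 + 32*r - 5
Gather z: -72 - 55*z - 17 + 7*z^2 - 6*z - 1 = 7*z^2 - 61*z - 90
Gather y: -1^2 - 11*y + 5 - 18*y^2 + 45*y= -18*y^2 + 34*y + 4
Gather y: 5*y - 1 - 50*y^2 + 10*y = -50*y^2 + 15*y - 1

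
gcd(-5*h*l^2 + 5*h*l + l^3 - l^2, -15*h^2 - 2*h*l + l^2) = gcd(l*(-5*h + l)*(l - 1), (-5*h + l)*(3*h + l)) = 5*h - l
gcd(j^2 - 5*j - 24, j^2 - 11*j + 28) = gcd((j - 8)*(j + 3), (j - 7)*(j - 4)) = 1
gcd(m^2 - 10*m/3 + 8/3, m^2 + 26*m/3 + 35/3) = 1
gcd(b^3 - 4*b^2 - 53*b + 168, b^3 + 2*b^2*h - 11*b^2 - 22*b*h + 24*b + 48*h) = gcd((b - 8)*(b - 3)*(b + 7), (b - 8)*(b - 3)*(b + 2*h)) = b^2 - 11*b + 24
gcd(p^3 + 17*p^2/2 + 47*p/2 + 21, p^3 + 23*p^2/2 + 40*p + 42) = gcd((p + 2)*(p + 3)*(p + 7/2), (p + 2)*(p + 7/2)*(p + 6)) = p^2 + 11*p/2 + 7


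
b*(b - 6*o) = b^2 - 6*b*o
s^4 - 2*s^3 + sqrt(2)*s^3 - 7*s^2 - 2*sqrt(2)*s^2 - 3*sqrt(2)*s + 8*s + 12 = (s - 3)*(s + 1)*(s - sqrt(2))*(s + 2*sqrt(2))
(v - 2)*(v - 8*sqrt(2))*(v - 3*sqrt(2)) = v^3 - 11*sqrt(2)*v^2 - 2*v^2 + 22*sqrt(2)*v + 48*v - 96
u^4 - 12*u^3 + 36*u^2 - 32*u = u*(u - 8)*(u - 2)^2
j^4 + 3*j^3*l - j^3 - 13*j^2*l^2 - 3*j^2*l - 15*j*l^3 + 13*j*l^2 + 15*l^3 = (j - 1)*(j - 3*l)*(j + l)*(j + 5*l)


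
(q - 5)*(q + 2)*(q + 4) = q^3 + q^2 - 22*q - 40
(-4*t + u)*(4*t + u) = -16*t^2 + u^2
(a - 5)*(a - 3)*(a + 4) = a^3 - 4*a^2 - 17*a + 60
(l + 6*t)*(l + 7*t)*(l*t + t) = l^3*t + 13*l^2*t^2 + l^2*t + 42*l*t^3 + 13*l*t^2 + 42*t^3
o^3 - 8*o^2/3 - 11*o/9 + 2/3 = (o - 3)*(o - 1/3)*(o + 2/3)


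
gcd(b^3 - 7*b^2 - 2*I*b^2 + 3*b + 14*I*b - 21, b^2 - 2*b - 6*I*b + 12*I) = 1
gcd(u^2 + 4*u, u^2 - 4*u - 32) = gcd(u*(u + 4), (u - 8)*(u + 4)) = u + 4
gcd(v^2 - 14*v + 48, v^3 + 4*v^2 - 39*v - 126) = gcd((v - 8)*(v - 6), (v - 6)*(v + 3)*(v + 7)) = v - 6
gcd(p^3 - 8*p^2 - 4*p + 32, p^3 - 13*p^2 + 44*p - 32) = p - 8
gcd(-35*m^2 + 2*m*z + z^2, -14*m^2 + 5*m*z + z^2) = 7*m + z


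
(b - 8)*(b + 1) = b^2 - 7*b - 8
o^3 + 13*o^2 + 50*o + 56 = (o + 2)*(o + 4)*(o + 7)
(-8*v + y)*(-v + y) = 8*v^2 - 9*v*y + y^2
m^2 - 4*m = m*(m - 4)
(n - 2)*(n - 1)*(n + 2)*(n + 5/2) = n^4 + 3*n^3/2 - 13*n^2/2 - 6*n + 10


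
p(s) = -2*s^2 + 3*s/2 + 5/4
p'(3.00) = -10.50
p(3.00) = -12.25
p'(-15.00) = 61.50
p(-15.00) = -471.25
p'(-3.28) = 14.62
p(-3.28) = -25.19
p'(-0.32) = 2.78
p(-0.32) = 0.57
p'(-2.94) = 13.26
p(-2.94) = -20.45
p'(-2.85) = 12.90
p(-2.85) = -19.27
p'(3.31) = -11.74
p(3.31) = -15.70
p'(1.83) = -5.82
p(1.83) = -2.70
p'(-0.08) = 1.82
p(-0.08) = 1.12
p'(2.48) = -8.42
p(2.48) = -7.33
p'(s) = 3/2 - 4*s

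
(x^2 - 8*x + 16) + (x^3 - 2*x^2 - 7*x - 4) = x^3 - x^2 - 15*x + 12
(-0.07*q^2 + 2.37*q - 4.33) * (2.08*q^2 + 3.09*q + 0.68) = -0.1456*q^4 + 4.7133*q^3 - 1.7307*q^2 - 11.7681*q - 2.9444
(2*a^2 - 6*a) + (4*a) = 2*a^2 - 2*a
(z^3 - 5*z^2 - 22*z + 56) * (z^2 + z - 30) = z^5 - 4*z^4 - 57*z^3 + 184*z^2 + 716*z - 1680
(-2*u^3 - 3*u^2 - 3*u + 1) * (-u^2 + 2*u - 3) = 2*u^5 - u^4 + 3*u^3 + 2*u^2 + 11*u - 3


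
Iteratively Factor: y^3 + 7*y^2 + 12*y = (y + 4)*(y^2 + 3*y) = (y + 3)*(y + 4)*(y)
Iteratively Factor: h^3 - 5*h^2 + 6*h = (h)*(h^2 - 5*h + 6) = h*(h - 2)*(h - 3)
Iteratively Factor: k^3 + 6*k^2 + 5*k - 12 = (k - 1)*(k^2 + 7*k + 12) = (k - 1)*(k + 3)*(k + 4)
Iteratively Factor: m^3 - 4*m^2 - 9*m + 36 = (m + 3)*(m^2 - 7*m + 12) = (m - 4)*(m + 3)*(m - 3)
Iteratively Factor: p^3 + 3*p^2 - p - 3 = (p + 1)*(p^2 + 2*p - 3) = (p + 1)*(p + 3)*(p - 1)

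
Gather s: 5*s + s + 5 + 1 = 6*s + 6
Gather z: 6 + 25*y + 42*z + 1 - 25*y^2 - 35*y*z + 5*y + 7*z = -25*y^2 + 30*y + z*(49 - 35*y) + 7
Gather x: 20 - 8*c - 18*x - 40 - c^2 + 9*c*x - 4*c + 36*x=-c^2 - 12*c + x*(9*c + 18) - 20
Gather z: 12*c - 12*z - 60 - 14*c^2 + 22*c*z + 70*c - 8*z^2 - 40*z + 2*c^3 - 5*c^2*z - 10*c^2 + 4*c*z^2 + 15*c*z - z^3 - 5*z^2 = 2*c^3 - 24*c^2 + 82*c - z^3 + z^2*(4*c - 13) + z*(-5*c^2 + 37*c - 52) - 60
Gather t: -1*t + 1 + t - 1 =0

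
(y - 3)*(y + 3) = y^2 - 9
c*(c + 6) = c^2 + 6*c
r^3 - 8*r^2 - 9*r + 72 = (r - 8)*(r - 3)*(r + 3)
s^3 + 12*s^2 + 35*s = s*(s + 5)*(s + 7)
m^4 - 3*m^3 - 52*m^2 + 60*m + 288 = (m - 8)*(m - 3)*(m + 2)*(m + 6)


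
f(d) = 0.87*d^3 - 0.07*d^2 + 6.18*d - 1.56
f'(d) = 2.61*d^2 - 0.14*d + 6.18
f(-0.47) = -4.57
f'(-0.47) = 6.82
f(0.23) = -0.13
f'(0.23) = 6.29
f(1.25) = 7.75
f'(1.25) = 10.08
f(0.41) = 1.02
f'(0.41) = 6.56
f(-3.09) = -46.99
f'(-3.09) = 31.53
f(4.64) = 112.52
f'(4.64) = 61.72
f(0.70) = 3.03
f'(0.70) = 7.36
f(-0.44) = -4.37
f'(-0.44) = 6.75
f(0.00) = -1.56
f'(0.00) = 6.18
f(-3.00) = -44.22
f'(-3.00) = 30.09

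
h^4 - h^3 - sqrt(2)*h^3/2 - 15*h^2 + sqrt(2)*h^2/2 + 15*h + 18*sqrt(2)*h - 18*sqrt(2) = (h - 1)*(h - 2*sqrt(2))*(h - 3*sqrt(2)/2)*(h + 3*sqrt(2))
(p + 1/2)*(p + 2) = p^2 + 5*p/2 + 1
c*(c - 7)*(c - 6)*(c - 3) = c^4 - 16*c^3 + 81*c^2 - 126*c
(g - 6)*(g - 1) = g^2 - 7*g + 6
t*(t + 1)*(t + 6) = t^3 + 7*t^2 + 6*t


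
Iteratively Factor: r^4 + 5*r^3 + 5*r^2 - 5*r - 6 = (r + 2)*(r^3 + 3*r^2 - r - 3) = (r + 2)*(r + 3)*(r^2 - 1) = (r + 1)*(r + 2)*(r + 3)*(r - 1)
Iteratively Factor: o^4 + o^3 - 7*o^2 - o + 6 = (o - 1)*(o^3 + 2*o^2 - 5*o - 6) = (o - 2)*(o - 1)*(o^2 + 4*o + 3) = (o - 2)*(o - 1)*(o + 3)*(o + 1)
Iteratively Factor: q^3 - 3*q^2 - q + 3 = (q - 3)*(q^2 - 1) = (q - 3)*(q + 1)*(q - 1)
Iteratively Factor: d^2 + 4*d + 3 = (d + 3)*(d + 1)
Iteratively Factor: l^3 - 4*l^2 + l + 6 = (l - 3)*(l^2 - l - 2) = (l - 3)*(l - 2)*(l + 1)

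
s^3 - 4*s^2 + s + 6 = (s - 3)*(s - 2)*(s + 1)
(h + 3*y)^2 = h^2 + 6*h*y + 9*y^2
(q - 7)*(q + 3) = q^2 - 4*q - 21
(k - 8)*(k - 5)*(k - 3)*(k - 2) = k^4 - 18*k^3 + 111*k^2 - 278*k + 240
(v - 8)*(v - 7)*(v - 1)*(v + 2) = v^4 - 14*v^3 + 39*v^2 + 86*v - 112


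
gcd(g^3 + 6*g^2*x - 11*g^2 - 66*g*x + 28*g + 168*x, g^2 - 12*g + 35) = g - 7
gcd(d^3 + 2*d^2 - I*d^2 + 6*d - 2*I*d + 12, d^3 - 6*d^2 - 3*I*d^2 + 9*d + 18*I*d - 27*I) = d - 3*I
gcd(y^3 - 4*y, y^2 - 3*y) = y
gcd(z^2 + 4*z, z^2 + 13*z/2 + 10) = z + 4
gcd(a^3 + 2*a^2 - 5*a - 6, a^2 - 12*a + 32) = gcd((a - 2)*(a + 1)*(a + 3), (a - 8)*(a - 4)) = 1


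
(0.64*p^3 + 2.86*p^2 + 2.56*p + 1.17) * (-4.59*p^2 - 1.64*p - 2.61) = -2.9376*p^5 - 14.177*p^4 - 18.1112*p^3 - 17.0333*p^2 - 8.6004*p - 3.0537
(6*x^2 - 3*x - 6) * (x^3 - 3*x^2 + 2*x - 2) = 6*x^5 - 21*x^4 + 15*x^3 - 6*x + 12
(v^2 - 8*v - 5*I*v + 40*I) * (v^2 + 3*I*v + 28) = v^4 - 8*v^3 - 2*I*v^3 + 43*v^2 + 16*I*v^2 - 344*v - 140*I*v + 1120*I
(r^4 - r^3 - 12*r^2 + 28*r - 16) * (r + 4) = r^5 + 3*r^4 - 16*r^3 - 20*r^2 + 96*r - 64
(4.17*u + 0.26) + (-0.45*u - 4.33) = 3.72*u - 4.07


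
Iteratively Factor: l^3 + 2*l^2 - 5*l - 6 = (l + 3)*(l^2 - l - 2) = (l - 2)*(l + 3)*(l + 1)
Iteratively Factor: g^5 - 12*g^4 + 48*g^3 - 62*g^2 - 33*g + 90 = (g - 3)*(g^4 - 9*g^3 + 21*g^2 + g - 30) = (g - 3)*(g - 2)*(g^3 - 7*g^2 + 7*g + 15) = (g - 5)*(g - 3)*(g - 2)*(g^2 - 2*g - 3) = (g - 5)*(g - 3)*(g - 2)*(g + 1)*(g - 3)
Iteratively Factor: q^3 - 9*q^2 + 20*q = (q - 5)*(q^2 - 4*q) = q*(q - 5)*(q - 4)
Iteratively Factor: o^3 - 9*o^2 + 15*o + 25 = (o - 5)*(o^2 - 4*o - 5) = (o - 5)*(o + 1)*(o - 5)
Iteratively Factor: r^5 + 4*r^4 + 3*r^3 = (r)*(r^4 + 4*r^3 + 3*r^2) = r^2*(r^3 + 4*r^2 + 3*r) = r^2*(r + 1)*(r^2 + 3*r) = r^2*(r + 1)*(r + 3)*(r)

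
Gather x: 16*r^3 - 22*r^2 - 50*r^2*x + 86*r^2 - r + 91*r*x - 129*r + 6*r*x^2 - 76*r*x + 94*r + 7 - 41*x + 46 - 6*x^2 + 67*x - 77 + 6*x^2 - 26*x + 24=16*r^3 + 64*r^2 + 6*r*x^2 - 36*r + x*(-50*r^2 + 15*r)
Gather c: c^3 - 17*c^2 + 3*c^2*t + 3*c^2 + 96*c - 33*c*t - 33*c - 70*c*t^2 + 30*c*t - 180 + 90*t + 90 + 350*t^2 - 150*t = c^3 + c^2*(3*t - 14) + c*(-70*t^2 - 3*t + 63) + 350*t^2 - 60*t - 90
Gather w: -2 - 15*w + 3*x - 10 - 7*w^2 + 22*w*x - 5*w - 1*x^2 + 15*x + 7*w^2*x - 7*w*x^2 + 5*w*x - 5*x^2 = w^2*(7*x - 7) + w*(-7*x^2 + 27*x - 20) - 6*x^2 + 18*x - 12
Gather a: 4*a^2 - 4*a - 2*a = 4*a^2 - 6*a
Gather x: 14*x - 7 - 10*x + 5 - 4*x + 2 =0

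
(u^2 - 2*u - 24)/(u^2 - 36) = (u + 4)/(u + 6)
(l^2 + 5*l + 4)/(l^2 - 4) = (l^2 + 5*l + 4)/(l^2 - 4)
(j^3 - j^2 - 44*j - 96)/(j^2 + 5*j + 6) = (j^2 - 4*j - 32)/(j + 2)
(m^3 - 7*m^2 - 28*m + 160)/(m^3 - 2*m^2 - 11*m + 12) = (m^2 - 3*m - 40)/(m^2 + 2*m - 3)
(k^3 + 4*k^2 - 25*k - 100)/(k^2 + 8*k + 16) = (k^2 - 25)/(k + 4)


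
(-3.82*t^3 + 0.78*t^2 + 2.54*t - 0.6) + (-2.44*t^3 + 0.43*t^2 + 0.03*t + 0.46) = -6.26*t^3 + 1.21*t^2 + 2.57*t - 0.14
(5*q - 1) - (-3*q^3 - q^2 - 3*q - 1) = 3*q^3 + q^2 + 8*q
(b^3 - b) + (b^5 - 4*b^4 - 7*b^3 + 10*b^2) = b^5 - 4*b^4 - 6*b^3 + 10*b^2 - b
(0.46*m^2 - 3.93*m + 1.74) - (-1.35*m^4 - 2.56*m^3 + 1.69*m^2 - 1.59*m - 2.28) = 1.35*m^4 + 2.56*m^3 - 1.23*m^2 - 2.34*m + 4.02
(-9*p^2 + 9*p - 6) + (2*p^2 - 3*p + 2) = -7*p^2 + 6*p - 4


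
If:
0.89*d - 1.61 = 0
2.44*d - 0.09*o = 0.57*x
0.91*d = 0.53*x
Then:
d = 1.81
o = 29.37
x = 3.11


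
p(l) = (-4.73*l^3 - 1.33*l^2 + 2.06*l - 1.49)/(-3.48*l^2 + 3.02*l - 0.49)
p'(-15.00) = 1.36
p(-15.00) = -18.86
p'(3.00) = 1.22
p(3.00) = 5.93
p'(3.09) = 1.23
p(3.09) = 6.04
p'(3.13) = 1.23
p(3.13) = 6.09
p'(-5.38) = 1.35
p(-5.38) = -5.84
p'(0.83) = -38.61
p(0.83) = 8.93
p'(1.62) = 0.32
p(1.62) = 4.60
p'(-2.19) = 1.33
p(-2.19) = -1.57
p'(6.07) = 1.34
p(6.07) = 9.93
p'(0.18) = 582.01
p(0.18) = 20.12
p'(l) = (6.96*l - 3.02)*(-4.73*l^3 - 1.33*l^2 + 2.06*l - 1.49)/(-3.48*l^2 + 3.02*l - 0.49)^2 + (-14.19*l^2 - 2.66*l + 2.06)/(-3.48*l^2 + 3.02*l - 0.49)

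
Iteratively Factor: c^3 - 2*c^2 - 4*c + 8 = (c - 2)*(c^2 - 4) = (c - 2)*(c + 2)*(c - 2)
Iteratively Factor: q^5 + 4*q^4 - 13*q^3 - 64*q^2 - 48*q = (q + 4)*(q^4 - 13*q^2 - 12*q) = (q + 3)*(q + 4)*(q^3 - 3*q^2 - 4*q) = (q + 1)*(q + 3)*(q + 4)*(q^2 - 4*q) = q*(q + 1)*(q + 3)*(q + 4)*(q - 4)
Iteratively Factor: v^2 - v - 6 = (v + 2)*(v - 3)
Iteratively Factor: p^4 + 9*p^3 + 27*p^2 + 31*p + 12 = (p + 4)*(p^3 + 5*p^2 + 7*p + 3) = (p + 3)*(p + 4)*(p^2 + 2*p + 1) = (p + 1)*(p + 3)*(p + 4)*(p + 1)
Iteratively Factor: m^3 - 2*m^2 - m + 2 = (m - 1)*(m^2 - m - 2) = (m - 1)*(m + 1)*(m - 2)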